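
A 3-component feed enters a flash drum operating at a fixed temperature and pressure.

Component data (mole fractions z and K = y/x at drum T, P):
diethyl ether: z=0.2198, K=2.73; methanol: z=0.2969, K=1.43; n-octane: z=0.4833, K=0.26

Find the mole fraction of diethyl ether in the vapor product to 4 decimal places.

y_diethyl ether = 0.4608

Material balance + equilibrium reduce to Σ zᵢ(Kᵢ−1)/(1+β(Kᵢ−1)) = 0.
Check two-phase: ΣzᵢKᵢ = 1.1503 > 1 and Σzᵢ/Kᵢ = 2.1470 > 1, so g(0) = 0.1503 > 0 and g(1) = -1.1470 < 0.
Newton iteration, β⁰ = 0.5:
  β = 0.5000: g = -0.25872, g' = -0.8931 → β = 0.2103
  β = 0.2103: g = -0.02768, g' = -0.7710 → β = 0.1744
  β = 0.1744: g = 0.00022, g' = -0.7846 → β = 0.1747
Converged at β = 0.1747.
Compositions from xᵢ = zᵢ/(1+β(Kᵢ−1)), yᵢ = Kᵢxᵢ:
  diethyl ether: x = 0.1688, y = 0.4608
  methanol: x = 0.2762, y = 0.3949
  n-octane: x = 0.5551, y = 0.1443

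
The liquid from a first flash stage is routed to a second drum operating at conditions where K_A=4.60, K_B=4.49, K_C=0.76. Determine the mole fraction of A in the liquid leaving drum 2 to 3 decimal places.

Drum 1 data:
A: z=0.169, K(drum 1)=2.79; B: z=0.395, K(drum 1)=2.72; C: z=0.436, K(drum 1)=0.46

x_A (drum 2) = 0.019

Drum 1:
Material balance + equilibrium reduce to Σ zᵢ(Kᵢ−1)/(1+ψ₁(Kᵢ−1)) = 0.
Feasibility: ΣzᵢKᵢ = 1.746, Σzᵢ/Kᵢ = 1.154 — both > 1, two phases present.
Iterate (Newton) starting at ψ₁ = 0.5:
  ψ₁ = 0.500: g = 0.2024, g' = -0.727 → ψ₁ = 0.778
  ψ₁ = 0.778: g = 0.0108, g' = -0.687 → ψ₁ = 0.794
Converged at ψ₁ = 0.794.
Drum-1 compositions:
  A: x = 0.070, y = 0.195
  B: x = 0.167, y = 0.454
  C: x = 0.763, y = 0.351
Drum-2 feed = drum-1 liquid: z₂ = (0.0698, 0.1670, 0.7632).
Drum 2:
Rachford–Rice: g(ψ₂) = Σ zᵢ(Kᵢ−1)/(1+ψ₂(Kᵢ−1)) = 0.
Feasibility: ΣzᵢKᵢ = 1.651, Σzᵢ/Kᵢ = 1.057 — both > 1, two phases present.
Iterate (Newton) starting at ψ₂ = 0.55:
  ψ₂ = 0.550: g = 0.0729, g' = -0.399 → ψ₂ = 0.733
  ψ₂ = 0.733: g = 0.0106, g' = -0.294 → ψ₂ = 0.769
  ψ₂ = 0.769: g = 0.0003, g' = -0.280 → ψ₂ = 0.770
Converged at ψ₂ = 0.770.
  A: x = 0.019, y = 0.085
  B: x = 0.045, y = 0.203
  C: x = 0.936, y = 0.712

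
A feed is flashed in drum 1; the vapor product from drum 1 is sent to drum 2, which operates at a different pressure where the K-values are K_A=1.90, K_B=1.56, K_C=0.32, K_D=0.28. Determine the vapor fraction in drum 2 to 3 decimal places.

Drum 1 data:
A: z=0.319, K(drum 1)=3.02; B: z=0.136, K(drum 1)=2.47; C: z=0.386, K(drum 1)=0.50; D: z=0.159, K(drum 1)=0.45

V/F (drum 2) = 0.421

Drum 1:
Newton–Raphson from ψ₁ = 0.5:
  ψ₁ = 0.500: g = 0.0579, g' = -0.683 → ψ₁ = 0.585
  ψ₁ = 0.585: g = 0.0013, g' = -0.656 → ψ₁ = 0.587
Converged at ψ₁ = 0.587.
Drum-1 compositions:
  A: x = 0.146, y = 0.441
  B: x = 0.073, y = 0.180
  C: x = 0.546, y = 0.273
  D: x = 0.235, y = 0.106
Drum-2 feed = drum-1 vapor: z₂ = (0.4409, 0.1804, 0.2731, 0.1056).
Drum 2:
Material balance + equilibrium reduce to Σ zᵢ(Kᵢ−1)/(1+ψ₂(Kᵢ−1)) = 0.
g(0) = ΣzᵢKᵢ − 1 = 0.236 and g(1) = 1 − Σzᵢ/Kᵢ = -0.578, so a root lies in (0, 1).
Iterate (Newton) starting at ψ₂ = 0.5:
  ψ₂ = 0.500: g = -0.0477, g' = -0.628 → ψ₂ = 0.424
  ψ₂ = 0.424: g = -0.0017, g' = -0.587 → ψ₂ = 0.421
Converged at ψ₂ = 0.421.
  A: x = 0.320, y = 0.607
  B: x = 0.146, y = 0.228
  C: x = 0.383, y = 0.122
  D: x = 0.152, y = 0.042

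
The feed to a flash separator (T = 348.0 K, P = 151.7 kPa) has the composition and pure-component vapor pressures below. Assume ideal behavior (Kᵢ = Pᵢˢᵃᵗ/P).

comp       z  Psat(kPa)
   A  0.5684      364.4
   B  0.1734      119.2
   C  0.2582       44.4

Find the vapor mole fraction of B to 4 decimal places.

Raoult's law: Kᵢ = Pᵢˢᵃᵗ/P = Pᵢˢᵃᵗ/151.7.
  K_A = 364.4/151.7 = 2.402109, K_B = 119.2/151.7 = 0.785761, K_C = 44.4/151.7 = 0.292683
Material balance + equilibrium reduce to Σ zᵢ(Kᵢ−1)/(1+V/F(Kᵢ−1)) = 0.
Feasibility: ΣzᵢKᵢ = 1.5772, Σzᵢ/Kᵢ = 1.3395 — both > 1, two phases present.
Newton–Raphson from V/F = 0.32:
  V/F = 0.3200: g = 0.27419, g' = -0.7574 → V/F = 0.6820
  V/F = 0.6820: g = 0.01106, g' = -0.7851 → V/F = 0.6961
  V/F = 0.6961: g = -0.00009, g' = -0.7984 → V/F = 0.6960
Converged at V/F = 0.6960.
Compositions from xᵢ = zᵢ/(1+V/F(Kᵢ−1)), yᵢ = Kᵢxᵢ:
  A: x = 0.2877, y = 0.6910
  B: x = 0.2038, y = 0.1601
  C: x = 0.5085, y = 0.1488

y_B = 0.1601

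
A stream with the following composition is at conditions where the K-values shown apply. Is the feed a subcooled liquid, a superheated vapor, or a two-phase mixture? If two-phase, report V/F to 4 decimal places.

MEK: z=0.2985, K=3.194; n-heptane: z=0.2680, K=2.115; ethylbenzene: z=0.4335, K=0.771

ΣzᵢKᵢ = 1.8545; Σzᵢ/Kᵢ = 0.7824.
Since Σzᵢ/Kᵢ < 1 the mixture is above its dew point — single vapor phase.

superheated vapor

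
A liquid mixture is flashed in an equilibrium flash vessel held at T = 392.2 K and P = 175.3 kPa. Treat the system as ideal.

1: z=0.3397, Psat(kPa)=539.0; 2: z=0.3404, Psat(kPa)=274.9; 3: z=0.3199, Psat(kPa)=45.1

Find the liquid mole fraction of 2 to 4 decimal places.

Raoult's law: Kᵢ = Pᵢˢᵃᵗ/P = Pᵢˢᵃᵗ/175.3.
  K_1 = 539.0/175.3 = 3.074729, K_2 = 274.9/175.3 = 1.568169, K_3 = 45.1/175.3 = 0.257273
Newton iteration, V/F⁰ = 0.43:
  V/F = 0.4300: g = 0.17883, g' = -0.8603 → V/F = 0.6379
  V/F = 0.6379: g = -0.00619, g' = -0.9673 → V/F = 0.6315
  V/F = 0.6315: g = -0.00003, g' = -0.9594 → V/F = 0.6314
Converged at V/F = 0.6314.
Compositions from xᵢ = zᵢ/(1+V/F(Kᵢ−1)), yᵢ = Kᵢxᵢ:
  1: x = 0.1471, y = 0.4522
  2: x = 0.2505, y = 0.3929
  3: x = 0.6024, y = 0.1550

x_2 = 0.2505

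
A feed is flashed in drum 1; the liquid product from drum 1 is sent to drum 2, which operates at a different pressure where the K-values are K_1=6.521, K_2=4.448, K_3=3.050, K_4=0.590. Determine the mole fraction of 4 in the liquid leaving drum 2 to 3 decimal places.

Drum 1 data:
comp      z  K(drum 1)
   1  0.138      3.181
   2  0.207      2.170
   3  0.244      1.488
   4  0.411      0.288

x_4 (drum 2) = 0.873

Drum 1:
Let ψ₁ = V/F and solve Σ zᵢ(Kᵢ−1)/(1+ψ₁(Kᵢ−1)) = 0.
Check two-phase: ΣzᵢKᵢ = 1.370 > 1 and Σzᵢ/Kᵢ = 1.730 > 1, so g(0) = 0.370 > 0 and g(1) = -0.730 < 0.
Newton iteration, ψ₁⁰ = 0.5:
  ψ₁ = 0.500: g = -0.0619, g' = -0.803 → ψ₁ = 0.423
  ψ₁ = 0.423: g = -0.0014, g' = -0.771 → ψ₁ = 0.421
Converged at ψ₁ = 0.421.
Drum-1 compositions:
  1: x = 0.072, y = 0.229
  2: x = 0.139, y = 0.301
  3: x = 0.202, y = 0.301
  4: x = 0.587, y = 0.169
Drum-2 feed = drum-1 liquid: z₂ = (0.0719, 0.1387, 0.2024, 0.5870).
Drum 2:
Material balance + equilibrium reduce to Σ zᵢ(Kᵢ−1)/(1+ψ₂(Kᵢ−1)) = 0.
Check two-phase: ΣzᵢKᵢ = 2.050 > 1 and Σzᵢ/Kᵢ = 1.103 > 1, so g(0) = 1.050 > 0 and g(1) = -0.103 < 0.
Newton iteration, ψ₂⁰ = 0.5:
  ψ₂ = 0.500: g = 0.1833, g' = -0.741 → ψ₂ = 0.747
  ψ₂ = 0.747: g = 0.0280, g' = -0.550 → ψ₂ = 0.798
  ψ₂ = 0.798: g = 0.0005, g' = -0.532 → ψ₂ = 0.799
Converged at ψ₂ = 0.799.
  1: x = 0.013, y = 0.087
  2: x = 0.037, y = 0.164
  3: x = 0.077, y = 0.234
  4: x = 0.873, y = 0.515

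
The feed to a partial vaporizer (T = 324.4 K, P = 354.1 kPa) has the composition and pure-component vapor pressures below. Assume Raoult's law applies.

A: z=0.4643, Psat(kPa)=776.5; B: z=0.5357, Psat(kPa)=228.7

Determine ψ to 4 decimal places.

ψ = 0.8620

Raoult's law: Kᵢ = Pᵢˢᵃᵗ/P = Pᵢˢᵃᵗ/354.1.
  K_A = 776.5/354.1 = 2.192883, K_B = 228.7/354.1 = 0.645863
Rachford–Rice: g(ψ) = Σ zᵢ(Kᵢ−1)/(1+ψ(Kᵢ−1)) = 0.
Check two-phase: ΣzᵢKᵢ = 1.3641 > 1 and Σzᵢ/Kᵢ = 1.0412 > 1, so g(0) = 0.3641 > 0 and g(1) = -0.0412 < 0.
Binary case is linear: z₁(K₁−1)(1+ψ(K₂−1)) + z₂(K₂−1)(1+ψ(K₁−1)) = 0
⇒ ψ = [z₁(K₁−1)+z₂(K₂−1)] / [−(K₁−1)(K₂−1)] = 0.36414/0.42244 = 0.8620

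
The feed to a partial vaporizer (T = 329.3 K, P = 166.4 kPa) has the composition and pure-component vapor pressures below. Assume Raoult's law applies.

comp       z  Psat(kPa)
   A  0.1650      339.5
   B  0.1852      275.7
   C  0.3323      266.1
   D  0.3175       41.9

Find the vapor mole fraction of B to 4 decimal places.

y_B = 0.2350

Raoult's law: Kᵢ = Pᵢˢᵃᵗ/P = Pᵢˢᵃᵗ/166.4.
  K_A = 339.5/166.4 = 2.040264, K_B = 275.7/166.4 = 1.656851, K_C = 266.1/166.4 = 1.599159, K_D = 41.9/166.4 = 0.251803
Iterate (Newton) starting at ψ = 0.5:
  ψ = 0.5000: g = -0.02185, g' = -0.6469 → ψ = 0.4662
  ψ = 0.4662: g = -0.00047, g' = -0.6199 → ψ = 0.4655
Converged at ψ = 0.4655.
Compositions from xᵢ = zᵢ/(1+ψ(Kᵢ−1)), yᵢ = Kᵢxᵢ:
  A: x = 0.1112, y = 0.2268
  B: x = 0.1418, y = 0.2350
  C: x = 0.2598, y = 0.4155
  D: x = 0.4872, y = 0.1227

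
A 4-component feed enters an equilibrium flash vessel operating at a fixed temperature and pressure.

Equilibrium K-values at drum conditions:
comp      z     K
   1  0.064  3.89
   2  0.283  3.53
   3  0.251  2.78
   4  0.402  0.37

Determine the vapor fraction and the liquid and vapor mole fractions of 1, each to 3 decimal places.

Rachford–Rice: g(ψ) = Σ zᵢ(Kᵢ−1)/(1+ψ(Kᵢ−1)) = 0.
g(0) = ΣzᵢKᵢ − 1 = 1.094 and g(1) = 1 − Σzᵢ/Kᵢ = -0.273, so a root lies in (0, 1).
Iterate (Newton) starting at ψ = 0.4:
  ψ = 0.400: g = 0.3640, g' = -1.119 → ψ = 0.725
  ψ = 0.725: g = 0.0409, g' = -0.974 → ψ = 0.767
Converged at ψ = 0.767.
Compositions from xᵢ = zᵢ/(1+ψ(Kᵢ−1)), yᵢ = Kᵢxᵢ:
  1: x = 0.020, y = 0.077
  2: x = 0.096, y = 0.340
  3: x = 0.106, y = 0.295
  4: x = 0.778, y = 0.288

ψ = 0.767, x_1 = 0.020, y_1 = 0.077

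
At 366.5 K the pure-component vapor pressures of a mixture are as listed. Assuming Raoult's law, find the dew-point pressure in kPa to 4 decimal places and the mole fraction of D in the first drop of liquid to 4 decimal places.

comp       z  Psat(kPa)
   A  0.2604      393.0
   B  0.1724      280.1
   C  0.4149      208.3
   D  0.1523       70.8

At the dew point ψ → 1, so Σzᵢ/Kᵢ = 1 with Kᵢ = Pᵢˢᵃᵗ/P ⇒ 1/P = Σzᵢ/Pᵢˢᵃᵗ.
1/P = 0.2604/393.0 + 0.1724/280.1 + 0.4149/208.3 + 0.1523/70.8 = 0.0054211 ⇒ P = 184.4658 kPa
xᵢ = zᵢP/Pᵢˢᵃᵗ ⇒ x_D = 0.1523·184.4658/70.8 = 0.3968

Pdew = 184.4658 kPa, x_D = 0.3968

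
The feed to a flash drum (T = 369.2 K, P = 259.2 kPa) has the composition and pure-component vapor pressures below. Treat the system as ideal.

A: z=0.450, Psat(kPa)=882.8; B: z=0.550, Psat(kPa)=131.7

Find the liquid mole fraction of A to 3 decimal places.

Raoult's law: Kᵢ = Pᵢˢᵃᵗ/P = Pᵢˢᵃᵗ/259.2.
  K_A = 882.8/259.2 = 3.40586, K_B = 131.7/259.2 = 0.50810
Let ψ = V/F and solve Σ zᵢ(Kᵢ−1)/(1+ψ(Kᵢ−1)) = 0.
Check two-phase: ΣzᵢKᵢ = 1.812 > 1 and Σzᵢ/Kᵢ = 1.215 > 1, so g(0) = 0.812 > 0 and g(1) = -0.215 < 0.
Binary case is linear: z₁(K₁−1)(1+ψ(K₂−1)) + z₂(K₂−1)(1+ψ(K₁−1)) = 0
⇒ ψ = [z₁(K₁−1)+z₂(K₂−1)] / [−(K₁−1)(K₂−1)] = 0.8121/1.1834 = 0.686
Compositions from xᵢ = zᵢ/(1+ψ(Kᵢ−1)), yᵢ = Kᵢxᵢ:
  A: x = 0.170, y = 0.578
  B: x = 0.830, y = 0.422

x_A = 0.170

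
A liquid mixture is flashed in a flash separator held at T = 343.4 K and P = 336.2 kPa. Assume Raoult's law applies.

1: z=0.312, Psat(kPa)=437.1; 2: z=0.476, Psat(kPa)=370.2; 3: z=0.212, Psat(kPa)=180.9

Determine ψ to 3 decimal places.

Raoult's law: Kᵢ = Pᵢˢᵃᵗ/P = Pᵢˢᵃᵗ/336.2.
  K_1 = 437.1/336.2 = 1.30012, K_2 = 370.2/336.2 = 1.10113, K_3 = 180.9/336.2 = 0.53807
Rachford–Rice: g(ψ) = Σ zᵢ(Kᵢ−1)/(1+ψ(Kᵢ−1)) = 0.
Check two-phase: ΣzᵢKᵢ = 1.044 > 1 and Σzᵢ/Kᵢ = 1.066 > 1, so g(0) = 0.044 > 0 and g(1) = -0.066 < 0.
Iterate (Newton) starting at ψ = 0.58:
  ψ = 0.580: g = -0.0085, g' = -0.109 → ψ = 0.502
  ψ = 0.502: g = -0.0003, g' = -0.102 → ψ = 0.499
Converged at ψ = 0.499.

ψ = 0.499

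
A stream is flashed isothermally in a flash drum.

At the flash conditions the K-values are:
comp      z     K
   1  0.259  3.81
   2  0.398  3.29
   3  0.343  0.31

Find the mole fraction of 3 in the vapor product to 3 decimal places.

y_3 = 0.242

Let β = V/F and solve Σ zᵢ(Kᵢ−1)/(1+β(Kᵢ−1)) = 0.
g(0) = ΣzᵢKᵢ − 1 = 1.403 and g(1) = 1 − Σzᵢ/Kᵢ = -0.295, so a root lies in (0, 1).
Newton–Raphson from β = 0.68:
  β = 0.680: g = 0.1606, g' = -1.140 → β = 0.821
  β = 0.821: g = -0.0092, g' = -1.307 → β = 0.814
Converged at β = 0.814.
Compositions from xᵢ = zᵢ/(1+β(Kᵢ−1)), yᵢ = Kᵢxᵢ:
  1: x = 0.079, y = 0.300
  2: x = 0.139, y = 0.457
  3: x = 0.782, y = 0.242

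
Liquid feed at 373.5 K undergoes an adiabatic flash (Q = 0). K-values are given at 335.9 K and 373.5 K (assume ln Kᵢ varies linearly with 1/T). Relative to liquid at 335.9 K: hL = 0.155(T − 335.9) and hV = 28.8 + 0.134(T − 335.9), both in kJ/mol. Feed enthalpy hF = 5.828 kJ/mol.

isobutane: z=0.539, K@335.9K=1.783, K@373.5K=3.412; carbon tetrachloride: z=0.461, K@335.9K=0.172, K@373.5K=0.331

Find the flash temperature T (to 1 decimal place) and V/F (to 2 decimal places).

Adiabatic flash: solve Rachford–Rice at each trial T, then check hF = ψ·hV(T) + (1−ψ)·hL(T).
  T = 335.9 K: K = (1.783, 0.172), RR gives ψ = 0.062, H_out = 1.792 kJ/mol
  T = 373.5 K: K = (3.412, 0.331), RR gives ψ = 0.615, H_out = 23.042 kJ/mol
  T = 354.7 K: K = (2.509, 0.243), RR gives ψ = 0.406, H_out = 14.457 kJ/mol
  T = 345.3 K: K = (2.125, 0.205), RR gives ψ = 0.268, H_out = 9.137 kJ/mol
  T = 340.6 K: K = (1.949, 0.188), RR gives ψ = 0.178, H_out = 5.840 kJ/mol
  T = 338.2 K: K = (1.863, 0.180), RR gives ψ = 0.123, H_out = 3.890 kJ/mol
Linear interpolation between T = 338.2 (H_out = 3.890) and T = 340.6 (H_out = 5.840) on hF = 5.828 gives T ≈ 340.6 K, at which ψ = 0.18.

T = 340.6 K, V/F = 0.18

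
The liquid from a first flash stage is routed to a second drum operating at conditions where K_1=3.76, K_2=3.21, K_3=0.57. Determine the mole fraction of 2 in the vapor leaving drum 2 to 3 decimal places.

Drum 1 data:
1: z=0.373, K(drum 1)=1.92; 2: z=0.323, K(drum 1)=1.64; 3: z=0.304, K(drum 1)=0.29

Drum 1:
Iterate (Newton) starting at ψ₁ = 0.65:
  ψ₁ = 0.650: g = -0.0401, g' = -0.718 → ψ₁ = 0.594
  ψ₁ = 0.594: g = -0.0017, g' = -0.660 → ψ₁ = 0.592
Converged at ψ₁ = 0.592.
Drum-1 compositions:
  1: x = 0.242, y = 0.464
  2: x = 0.234, y = 0.384
  3: x = 0.524, y = 0.152
Drum-2 feed = drum-1 liquid: z₂ = (0.2415, 0.2343, 0.5242).
Drum 2:
Iterate (Newton) starting at ψ₂ = 0.43:
  ψ₂ = 0.430: g = 0.2938, g' = -0.831 → ψ₂ = 0.783
  ψ₂ = 0.783: g = 0.0605, g' = -0.558 → ψ₂ = 0.892
  ψ₂ = 0.892: g = 0.0013, g' = -0.538 → ψ₂ = 0.894
Converged at ψ₂ = 0.894.
  1: x = 0.070, y = 0.262
  2: x = 0.079, y = 0.253
  3: x = 0.852, y = 0.485

y_2 (drum 2) = 0.253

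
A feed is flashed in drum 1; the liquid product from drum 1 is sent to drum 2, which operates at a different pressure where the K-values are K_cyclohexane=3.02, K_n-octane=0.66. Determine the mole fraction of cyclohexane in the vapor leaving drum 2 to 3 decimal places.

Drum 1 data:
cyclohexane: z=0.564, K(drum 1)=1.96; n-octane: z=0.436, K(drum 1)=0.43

Drum 1:
Rachford–Rice: g(ψ₁) = Σ zᵢ(Kᵢ−1)/(1+ψ₁(Kᵢ−1)) = 0.
Feasibility: ΣzᵢKᵢ = 1.293, Σzᵢ/Kᵢ = 1.302 — both > 1, two phases present.
Newton–Raphson from ψ₁ = 0.5:
  ψ₁ = 0.500: g = 0.0183, g' = -0.514 → ψ₁ = 0.535
Converged at ψ₁ = 0.535.
Drum-1 compositions:
  cyclohexane: x = 0.373, y = 0.730
  n-octane: x = 0.627, y = 0.270
Drum-2 feed = drum-1 liquid: z₂ = (0.3725, 0.6275).
Drum 2:
Material balance + equilibrium reduce to Σ zᵢ(Kᵢ−1)/(1+ψ₂(Kᵢ−1)) = 0.
Feasibility: ΣzᵢKᵢ = 1.539, Σzᵢ/Kᵢ = 1.074 — both > 1, two phases present.
Binary case is linear: z₁(K₁−1)(1+ψ₂(K₂−1)) + z₂(K₂−1)(1+ψ₂(K₁−1)) = 0
⇒ ψ₂ = [z₁(K₁−1)+z₂(K₂−1)] / [−(K₁−1)(K₂−1)] = 0.5392/0.6868 = 0.785
  cyclohexane: x = 0.144, y = 0.435
  n-octane: x = 0.856, y = 0.565

y_cyclohexane (drum 2) = 0.435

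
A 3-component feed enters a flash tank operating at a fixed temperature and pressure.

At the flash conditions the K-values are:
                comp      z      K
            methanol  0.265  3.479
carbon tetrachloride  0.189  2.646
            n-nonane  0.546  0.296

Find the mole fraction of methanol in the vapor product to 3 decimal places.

Rachford–Rice: g(V/F) = Σ zᵢ(Kᵢ−1)/(1+V/F(Kᵢ−1)) = 0.
g(0) = ΣzᵢKᵢ − 1 = 0.584 and g(1) = 1 − Σzᵢ/Kᵢ = -0.992, so a root lies in (0, 1).
Iterate (Newton) starting at V/F = 0.55:
  V/F = 0.550: g = -0.1860, g' = -1.153 → V/F = 0.389
  V/F = 0.389: g = -0.0049, g' = -1.126 → V/F = 0.384
Converged at V/F = 0.384.
Compositions from xᵢ = zᵢ/(1+V/F(Kᵢ−1)), yᵢ = Kᵢxᵢ:
  methanol: x = 0.136, y = 0.472
  carbon tetrachloride: x = 0.116, y = 0.306
  n-nonane: x = 0.749, y = 0.222

y_methanol = 0.472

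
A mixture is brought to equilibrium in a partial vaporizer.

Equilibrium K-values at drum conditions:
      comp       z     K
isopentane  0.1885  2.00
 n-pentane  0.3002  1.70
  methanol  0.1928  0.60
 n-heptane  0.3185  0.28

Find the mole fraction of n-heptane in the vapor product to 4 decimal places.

y_n-heptane = 0.1024

Let ψ = V/F and solve Σ zᵢ(Kᵢ−1)/(1+ψ(Kᵢ−1)) = 0.
Check two-phase: ΣzᵢKᵢ = 1.0922 > 1 and Σzᵢ/Kᵢ = 1.7297 > 1, so g(0) = 0.0922 > 0 and g(1) = -0.7297 < 0.
Iterate (Newton) starting at ψ = 0.5:
  ψ = 0.5000: g = -0.17339, g' = -0.6158 → ψ = 0.2184
  ψ = 0.2184: g = -0.01964, g' = -0.5072 → ψ = 0.1797
  ψ = 0.1797: g = -0.00005, g' = -0.5052 → ψ = 0.1796
Converged at ψ = 0.1796.
Compositions from xᵢ = zᵢ/(1+ψ(Kᵢ−1)), yᵢ = Kᵢxᵢ:
  isopentane: x = 0.1598, y = 0.3196
  n-pentane: x = 0.2667, y = 0.4533
  methanol: x = 0.2077, y = 0.1246
  n-heptane: x = 0.3658, y = 0.1024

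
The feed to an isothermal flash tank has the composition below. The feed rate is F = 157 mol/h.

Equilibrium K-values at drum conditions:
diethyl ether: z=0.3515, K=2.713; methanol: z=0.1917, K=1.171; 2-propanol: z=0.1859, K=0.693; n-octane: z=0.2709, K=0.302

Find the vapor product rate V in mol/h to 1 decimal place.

Newton iteration, ψ⁰ = 0.49:
  ψ = 0.4900: g = 0.00304, g' = -0.6388 → ψ = 0.4948
Converged at ψ = 0.4948.
Then V = ψ·F = 0.4948·157 = 77.7 mol/h and L = F − V = 79.3 mol/h.

V = 77.7 mol/h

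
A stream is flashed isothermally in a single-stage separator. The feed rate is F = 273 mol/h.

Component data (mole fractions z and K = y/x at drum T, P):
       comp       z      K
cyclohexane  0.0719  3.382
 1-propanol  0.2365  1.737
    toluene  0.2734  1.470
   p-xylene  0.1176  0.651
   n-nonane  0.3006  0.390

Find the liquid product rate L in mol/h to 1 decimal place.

L = 138.9 mol/h

Rachford–Rice: g(ψ) = Σ zᵢ(Kᵢ−1)/(1+ψ(Kᵢ−1)) = 0.
Check two-phase: ΣzᵢKᵢ = 1.2497 > 1 and Σzᵢ/Kᵢ = 1.2948 > 1, so g(0) = 0.2497 > 0 and g(1) = -0.2948 < 0.
Newton iteration, ψ⁰ = 0.5:
  ψ = 0.5000: g = -0.00397, g' = -0.4458 → ψ = 0.4911
Converged at ψ = 0.4911.
Then V = ψ·F = 0.4911·273 = 134.1 mol/h and L = F − V = 138.9 mol/h.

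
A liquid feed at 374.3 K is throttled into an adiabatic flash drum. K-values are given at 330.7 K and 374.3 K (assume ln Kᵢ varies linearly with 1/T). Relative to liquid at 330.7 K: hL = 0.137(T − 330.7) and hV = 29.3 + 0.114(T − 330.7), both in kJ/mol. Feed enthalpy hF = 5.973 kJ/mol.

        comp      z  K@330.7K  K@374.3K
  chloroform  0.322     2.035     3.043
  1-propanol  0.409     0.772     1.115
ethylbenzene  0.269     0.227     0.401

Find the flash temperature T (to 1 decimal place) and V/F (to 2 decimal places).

Adiabatic flash: solve Rachford–Rice at each trial T, then check hF = ψ·hV(T) + (1−ψ)·hL(T).
  T = 330.7 K: K = (2.035, 0.772, 0.227), RR gives ψ = 0.062, H_out = 1.827 kJ/mol
  T = 374.3 K: K = (3.043, 1.115, 0.401), RR gives ψ = 0.770, H_out = 27.751 kJ/mol
  T = 352.5 K: K = (2.520, 0.938, 0.307), RR gives ψ = 0.438, H_out = 15.614 kJ/mol
  T = 341.6 K: K = (2.272, 0.854, 0.265), RR gives ψ = 0.263, H_out = 9.120 kJ/mol
  T = 336.1 K: K = (2.151, 0.812, 0.246), RR gives ψ = 0.166, H_out = 5.577 kJ/mol
  T = 338.9 K: K = (2.212, 0.833, 0.255), RR gives ψ = 0.216, H_out = 7.410 kJ/mol
  T = 337.5 K: K = (2.182, 0.823, 0.250), RR gives ψ = 0.191, H_out = 6.501 kJ/mol
Linear interpolation between T = 336.1 (H_out = 5.577) and T = 337.5 (H_out = 6.501) on hF = 5.973 gives T ≈ 336.7 K, at which ψ = 0.18.

T = 336.7 K, V/F = 0.18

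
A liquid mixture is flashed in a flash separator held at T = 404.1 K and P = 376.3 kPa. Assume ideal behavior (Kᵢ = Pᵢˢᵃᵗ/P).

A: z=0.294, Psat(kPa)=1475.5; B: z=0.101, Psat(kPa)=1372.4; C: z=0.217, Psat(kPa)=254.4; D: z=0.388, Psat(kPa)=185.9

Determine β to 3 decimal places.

β = 0.670

Raoult's law: Kᵢ = Pᵢˢᵃᵗ/P = Pᵢˢᵃᵗ/376.3.
  K_A = 1475.5/376.3 = 3.92107, K_B = 1372.4/376.3 = 3.64709, K_C = 254.4/376.3 = 0.67606, K_D = 185.9/376.3 = 0.49402
Rachford–Rice: g(β) = Σ zᵢ(Kᵢ−1)/(1+β(Kᵢ−1)) = 0.
g(0) = ΣzᵢKᵢ − 1 = 0.860 and g(1) = 1 − Σzᵢ/Kᵢ = -0.209, so a root lies in (0, 1).
Newton–Raphson from β = 0.64:
  β = 0.640: g = 0.0195, g' = -0.656 → β = 0.670
Converged at β = 0.670.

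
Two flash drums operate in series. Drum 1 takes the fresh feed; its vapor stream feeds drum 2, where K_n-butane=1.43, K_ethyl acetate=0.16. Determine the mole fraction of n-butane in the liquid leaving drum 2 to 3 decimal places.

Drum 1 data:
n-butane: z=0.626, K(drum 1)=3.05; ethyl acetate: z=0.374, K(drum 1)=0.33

Drum 1:
Let ψ₁ = V/F and solve Σ zᵢ(Kᵢ−1)/(1+ψ₁(Kᵢ−1)) = 0.
g(0) = ΣzᵢKᵢ − 1 = 1.033 and g(1) = 1 − Σzᵢ/Kᵢ = -0.339, so a root lies in (0, 1).
Iterate (Newton) starting at ψ₁ = 0.5:
  ψ₁ = 0.500: g = 0.2569, g' = -1.021 → ψ₁ = 0.752
Converged at ψ₁ = 0.752.
Drum-1 compositions:
  n-butane: x = 0.246, y = 0.751
  ethyl acetate: x = 0.754, y = 0.249
Drum-2 feed = drum-1 vapor: z₂ = (0.7513, 0.2487).
Drum 2:
Material balance + equilibrium reduce to Σ zᵢ(Kᵢ−1)/(1+ψ₂(Kᵢ−1)) = 0.
g(0) = ΣzᵢKᵢ − 1 = 0.114 and g(1) = 1 − Σzᵢ/Kᵢ = -1.080, so a root lies in (0, 1).
Binary case is linear: z₁(K₁−1)(1+ψ₂(K₂−1)) + z₂(K₂−1)(1+ψ₂(K₁−1)) = 0
⇒ ψ₂ = [z₁(K₁−1)+z₂(K₂−1)] / [−(K₁−1)(K₂−1)] = 0.1141/0.3612 = 0.316
  n-butane: x = 0.661, y = 0.946
  ethyl acetate: x = 0.339, y = 0.054

x_n-butane (drum 2) = 0.661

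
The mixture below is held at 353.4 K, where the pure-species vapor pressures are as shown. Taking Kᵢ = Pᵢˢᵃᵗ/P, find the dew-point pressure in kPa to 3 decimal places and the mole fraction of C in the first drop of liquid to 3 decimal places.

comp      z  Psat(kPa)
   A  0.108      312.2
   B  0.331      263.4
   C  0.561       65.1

Pdew = 97.847 kPa, x_C = 0.843

At the dew point ψ → 1, so Σzᵢ/Kᵢ = 1 with Kᵢ = Pᵢˢᵃᵗ/P ⇒ 1/P = Σzᵢ/Pᵢˢᵃᵗ.
1/P = 0.108/312.2 + 0.331/263.4 + 0.561/65.1 = 0.010220 ⇒ P = 97.847 kPa
xᵢ = zᵢP/Pᵢˢᵃᵗ ⇒ x_C = 0.561·97.847/65.1 = 0.843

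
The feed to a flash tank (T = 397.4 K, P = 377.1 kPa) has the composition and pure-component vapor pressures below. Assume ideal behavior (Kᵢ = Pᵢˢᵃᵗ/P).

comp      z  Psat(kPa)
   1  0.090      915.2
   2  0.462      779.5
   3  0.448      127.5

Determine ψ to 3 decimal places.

ψ = 0.434

Raoult's law: Kᵢ = Pᵢˢᵃᵗ/P = Pᵢˢᵃᵗ/377.1.
  K_1 = 915.2/377.1 = 2.42694, K_2 = 779.5/377.1 = 2.06709, K_3 = 127.5/377.1 = 0.33811
Let ψ = V/F and solve Σ zᵢ(Kᵢ−1)/(1+ψ(Kᵢ−1)) = 0.
Check two-phase: ΣzᵢKᵢ = 1.325 > 1 and Σzᵢ/Kᵢ = 1.586 > 1, so g(0) = 0.325 > 0 and g(1) = -0.586 < 0.
Iterate (Newton) starting at ψ = 0.61:
  ψ = 0.610: g = -0.1300, g' = -0.797 → ψ = 0.447
  ψ = 0.447: g = -0.0089, g' = -0.705 → ψ = 0.434
Converged at ψ = 0.434.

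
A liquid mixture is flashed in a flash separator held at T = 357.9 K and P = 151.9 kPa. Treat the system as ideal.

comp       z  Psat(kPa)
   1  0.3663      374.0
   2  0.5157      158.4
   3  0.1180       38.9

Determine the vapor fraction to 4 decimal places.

Raoult's law: Kᵢ = Pᵢˢᵃᵗ/P = Pᵢˢᵃᵗ/151.9.
  K_1 = 374.0/151.9 = 2.462146, K_2 = 158.4/151.9 = 1.042791, K_3 = 38.9/151.9 = 0.256090
Rachford–Rice: g(ψ) = Σ zᵢ(Kᵢ−1)/(1+ψ(Kᵢ−1)) = 0.
g(0) = ΣzᵢKᵢ − 1 = 0.4699 and g(1) = 1 − Σzᵢ/Kᵢ = -0.1041, so a root lies in (0, 1).
Newton iteration, ψ⁰ = 0.5:
  ψ = 0.5000: g = 0.19123, g' = -0.4278 → ψ = 0.9470
  ψ = 0.9470: g = -0.05126, g' = -0.8864 → ψ = 0.8892
  ψ = 0.8892: g = -0.00520, g' = -0.7187 → ψ = 0.8820
  ψ = 0.8820: g = -0.00006, g' = -0.7024 → ψ = 0.8819
Converged at ψ = 0.8819.

ψ = 0.8819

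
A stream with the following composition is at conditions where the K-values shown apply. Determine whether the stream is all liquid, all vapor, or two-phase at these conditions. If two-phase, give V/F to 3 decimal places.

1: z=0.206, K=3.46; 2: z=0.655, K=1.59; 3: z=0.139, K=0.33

all vapor

ΣzᵢKᵢ = 1.800; Σzᵢ/Kᵢ = 0.893.
Since Σzᵢ/Kᵢ < 1 the mixture is above its dew point — single vapor phase.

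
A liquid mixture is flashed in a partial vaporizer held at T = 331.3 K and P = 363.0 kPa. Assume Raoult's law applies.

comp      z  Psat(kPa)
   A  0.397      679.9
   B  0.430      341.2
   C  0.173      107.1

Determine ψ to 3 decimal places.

ψ = 0.572

Raoult's law: Kᵢ = Pᵢˢᵃᵗ/P = Pᵢˢᵃᵗ/363.0.
  K_A = 679.9/363.0 = 1.87300, K_B = 341.2/363.0 = 0.93994, K_C = 107.1/363.0 = 0.29504
Material balance + equilibrium reduce to Σ zᵢ(Kᵢ−1)/(1+ψ(Kᵢ−1)) = 0.
g(0) = ΣzᵢKᵢ − 1 = 0.199 and g(1) = 1 − Σzᵢ/Kᵢ = -0.256, so a root lies in (0, 1).
Newton iteration, ψ⁰ = 0.51:
  ψ = 0.510: g = 0.0228, g' = -0.356 → ψ = 0.574
  ψ = 0.574: g = -0.0007, g' = -0.378 → ψ = 0.572
Converged at ψ = 0.572.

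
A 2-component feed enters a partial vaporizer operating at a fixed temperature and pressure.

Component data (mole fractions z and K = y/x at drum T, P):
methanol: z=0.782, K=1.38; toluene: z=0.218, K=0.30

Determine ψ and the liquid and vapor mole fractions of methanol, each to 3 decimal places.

ψ = 0.543, x_methanol = 0.648, y_methanol = 0.894

Newton iteration, ψ⁰ = 0.36:
  ψ = 0.360: g = 0.0574, g' = -0.278 → ψ = 0.566
  ψ = 0.566: g = -0.0083, g' = -0.370 → ψ = 0.544
  ψ = 0.544: g = -0.0002, g' = -0.356 → ψ = 0.543
Converged at ψ = 0.543.
Compositions from xᵢ = zᵢ/(1+ψ(Kᵢ−1)), yᵢ = Kᵢxᵢ:
  methanol: x = 0.648, y = 0.894
  toluene: x = 0.352, y = 0.106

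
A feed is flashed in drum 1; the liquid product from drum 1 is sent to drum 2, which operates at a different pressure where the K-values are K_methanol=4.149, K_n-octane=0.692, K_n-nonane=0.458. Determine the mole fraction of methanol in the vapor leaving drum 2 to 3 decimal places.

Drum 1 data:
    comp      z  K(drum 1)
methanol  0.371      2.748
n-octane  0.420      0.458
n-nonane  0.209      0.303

Drum 1:
Rachford–Rice: g(ψ₁) = Σ zᵢ(Kᵢ−1)/(1+ψ₁(Kᵢ−1)) = 0.
Feasibility: ΣzᵢKᵢ = 1.275, Σzᵢ/Kᵢ = 1.742 — both > 1, two phases present.
Iterate (Newton) starting at ψ₁ = 0.62:
  ψ₁ = 0.620: g = -0.2882, g' = -0.856 → ψ₁ = 0.283
  ψ₁ = 0.283: g = -0.0167, g' = -0.837 → ψ₁ = 0.263
Converged at ψ₁ = 0.263.
Drum-1 compositions:
  methanol: x = 0.254, y = 0.698
  n-octane: x = 0.490, y = 0.224
  n-nonane: x = 0.256, y = 0.078
Drum-2 feed = drum-1 liquid: z₂ = (0.2540, 0.4900, 0.2560).
Drum 2:
Material balance + equilibrium reduce to Σ zᵢ(Kᵢ−1)/(1+ψ₂(Kᵢ−1)) = 0.
Check two-phase: ΣzᵢKᵢ = 1.510 > 1 and Σzᵢ/Kᵢ = 1.328 > 1, so g(0) = 0.510 > 0 and g(1) = -0.328 < 0.
Newton–Raphson from ψ₂ = 0.58:
  ψ₂ = 0.580: g = -0.1031, g' = -0.544 → ψ₂ = 0.391
  ψ₂ = 0.391: g = 0.0112, g' = -0.688 → ψ₂ = 0.407
Converged at ψ₂ = 0.407.
  methanol: x = 0.111, y = 0.462
  n-octane: x = 0.560, y = 0.388
  n-nonane: x = 0.328, y = 0.150

y_methanol (drum 2) = 0.462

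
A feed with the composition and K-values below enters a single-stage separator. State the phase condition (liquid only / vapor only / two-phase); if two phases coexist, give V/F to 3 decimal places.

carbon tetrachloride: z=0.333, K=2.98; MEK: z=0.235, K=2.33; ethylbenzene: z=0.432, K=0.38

two-phase, V/F = 0.659

ΣzᵢKᵢ = 1.704; Σzᵢ/Kᵢ = 1.349.
Both exceed 1, so a two-phase solution exists.
Rachford–Rice: g(ψ) = Σ zᵢ(Kᵢ−1)/(1+ψ(Kᵢ−1)) = 0.
Newton–Raphson from ψ = 0.64:
  ψ = 0.640: g = 0.0156, g' = -0.832 → ψ = 0.659
Converged at ψ = 0.659.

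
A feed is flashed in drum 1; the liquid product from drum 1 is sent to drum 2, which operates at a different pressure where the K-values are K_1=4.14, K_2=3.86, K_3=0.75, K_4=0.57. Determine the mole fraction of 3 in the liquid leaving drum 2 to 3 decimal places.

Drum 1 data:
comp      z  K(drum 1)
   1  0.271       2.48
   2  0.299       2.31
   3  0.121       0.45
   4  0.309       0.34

x_3 (drum 2) = 0.210

Drum 1:
Rachford–Rice: g(ψ₁) = Σ zᵢ(Kᵢ−1)/(1+ψ₁(Kᵢ−1)) = 0.
Feasibility: ΣzᵢKᵢ = 1.522, Σzᵢ/Kᵢ = 1.416 — both > 1, two phases present.
Iterate (Newton) starting at ψ₁ = 0.5:
  ψ₁ = 0.500: g = 0.0710, g' = -0.753 → ψ₁ = 0.594
  ψ₁ = 0.594: g = -0.0008, g' = -0.775 → ψ₁ = 0.593
Converged at ψ₁ = 0.593.
Drum-1 compositions:
  1: x = 0.144, y = 0.358
  2: x = 0.168, y = 0.389
  3: x = 0.180, y = 0.081
  4: x = 0.508, y = 0.173
Drum-2 feed = drum-1 liquid: z₂ = (0.1443, 0.1682, 0.1796, 0.5079).
Drum 2:
Material balance + equilibrium reduce to Σ zᵢ(Kᵢ−1)/(1+ψ₂(Kᵢ−1)) = 0.
Feasibility: ΣzᵢKᵢ = 1.671, Σzᵢ/Kᵢ = 1.209 — both > 1, two phases present.
Iterate (Newton) starting at ψ₂ = 0.59:
  ψ₂ = 0.590: g = -0.0074, g' = -0.549 → ψ₂ = 0.577
Converged at ψ₂ = 0.577.
  1: x = 0.051, y = 0.213
  2: x = 0.064, y = 0.245
  3: x = 0.210, y = 0.157
  4: x = 0.675, y = 0.385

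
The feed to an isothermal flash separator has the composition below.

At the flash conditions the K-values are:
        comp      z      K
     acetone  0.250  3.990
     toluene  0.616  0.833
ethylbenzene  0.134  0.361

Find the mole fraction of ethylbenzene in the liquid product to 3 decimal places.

Iterate (Newton) starting at ψ = 0.5:
  ψ = 0.500: g = 0.0615, g' = -0.498 → ψ = 0.624
  ψ = 0.624: g = 0.0038, g' = -0.445 → ψ = 0.632
Converged at ψ = 0.632.
Compositions from xᵢ = zᵢ/(1+ψ(Kᵢ−1)), yᵢ = Kᵢxᵢ:
  acetone: x = 0.087, y = 0.345
  toluene: x = 0.689, y = 0.574
  ethylbenzene: x = 0.225, y = 0.081

x_ethylbenzene = 0.225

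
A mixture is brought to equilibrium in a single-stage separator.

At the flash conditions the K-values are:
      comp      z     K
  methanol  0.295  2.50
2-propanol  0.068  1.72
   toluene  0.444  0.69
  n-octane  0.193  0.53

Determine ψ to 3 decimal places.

Material balance + equilibrium reduce to Σ zᵢ(Kᵢ−1)/(1+ψ(Kᵢ−1)) = 0.
Check two-phase: ΣzᵢKᵢ = 1.263 > 1 and Σzᵢ/Kᵢ = 1.165 > 1, so g(0) = 0.263 > 0 and g(1) = -0.165 < 0.
Newton–Raphson from ψ = 0.55:
  ψ = 0.550: g = -0.0107, g' = -0.357 → ψ = 0.520
Converged at ψ = 0.520.

ψ = 0.520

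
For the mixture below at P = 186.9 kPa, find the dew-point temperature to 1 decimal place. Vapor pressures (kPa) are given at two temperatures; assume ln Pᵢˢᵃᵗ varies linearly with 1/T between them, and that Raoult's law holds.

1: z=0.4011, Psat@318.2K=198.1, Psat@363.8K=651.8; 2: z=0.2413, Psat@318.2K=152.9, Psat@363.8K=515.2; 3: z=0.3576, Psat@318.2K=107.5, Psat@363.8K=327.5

Dew-point temperature: Σzᵢ·P/Pᵢˢᵃᵗ(T) = 1. Interpolate ln Pᵢˢᵃᵗ = aᵢ + bᵢ/T.
  T = 318.2 K: ΣzᵢP/Pᵢˢᵃᵗ = 1.2951
  T = 363.8 K: ΣzᵢP/Pᵢˢᵃᵗ = 0.4066
  T = 341.0 K: ΣzᵢP/Pᵢˢᵃᵗ = 0.6980
  T = 329.6 K: ΣzᵢP/Pᵢˢᵃᵗ = 0.9406
  T = 323.9 K: ΣzᵢP/Pᵢˢᵃᵗ = 1.1006
  T = 326.8 K: ΣzᵢP/Pᵢˢᵃᵗ = 1.0153
Interpolating between 326.8 K and 329.6 K gives T ≈ 327.4 K.

T = 327.4 K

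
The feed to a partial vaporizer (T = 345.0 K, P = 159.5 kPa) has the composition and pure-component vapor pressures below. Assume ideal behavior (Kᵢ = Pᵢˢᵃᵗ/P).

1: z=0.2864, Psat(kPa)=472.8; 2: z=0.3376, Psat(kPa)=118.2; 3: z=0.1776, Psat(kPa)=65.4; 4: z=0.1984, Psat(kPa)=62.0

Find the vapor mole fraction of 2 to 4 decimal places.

Raoult's law: Kᵢ = Pᵢˢᵃᵗ/P = Pᵢˢᵃᵗ/159.5.
  K_1 = 472.8/159.5 = 2.964263, K_2 = 118.2/159.5 = 0.741066, K_3 = 65.4/159.5 = 0.410031, K_4 = 62.0/159.5 = 0.388715
Rachford–Rice: g(β) = Σ zᵢ(Kᵢ−1)/(1+β(Kᵢ−1)) = 0.
Check two-phase: ΣzᵢKᵢ = 1.2491 > 1 and Σzᵢ/Kᵢ = 1.4957 > 1, so g(0) = 0.2491 > 0 and g(1) = -0.4957 < 0.
Iterate (Newton) starting at β = 0.54:
  β = 0.5400: g = -0.16343, g' = -0.5891 → β = 0.2626
  β = 0.2626: g = 0.00889, g' = -0.6988 → β = 0.2753
  β = 0.2753: g = 0.00008, g' = -0.6870 → β = 0.2754
Converged at β = 0.2754.
Compositions from xᵢ = zᵢ/(1+β(Kᵢ−1)), yᵢ = Kᵢxᵢ:
  1: x = 0.1859, y = 0.5509
  2: x = 0.3635, y = 0.2694
  3: x = 0.2121, y = 0.0869
  4: x = 0.2386, y = 0.0927

y_2 = 0.2694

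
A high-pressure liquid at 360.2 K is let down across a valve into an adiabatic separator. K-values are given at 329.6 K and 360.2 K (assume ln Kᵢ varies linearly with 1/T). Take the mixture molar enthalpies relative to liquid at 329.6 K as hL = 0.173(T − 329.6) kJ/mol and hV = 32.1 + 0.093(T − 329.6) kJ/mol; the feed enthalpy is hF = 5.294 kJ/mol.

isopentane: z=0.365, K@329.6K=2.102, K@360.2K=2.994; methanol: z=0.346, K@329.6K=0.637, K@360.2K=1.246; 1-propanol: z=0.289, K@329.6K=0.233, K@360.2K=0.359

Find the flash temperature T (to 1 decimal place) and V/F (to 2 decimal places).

T = 332.3 K, V/F = 0.15

Adiabatic flash: solve Rachford–Rice at each trial T, then check hF = ψ·hV(T) + (1−ψ)·hL(T).
  T = 329.6 K: K = (2.102, 0.637, 0.233), RR gives ψ = 0.087, H_out = 2.784 kJ/mol
  T = 360.2 K: K = (2.994, 1.246, 0.359), RR gives ψ = 0.760, H_out = 27.822 kJ/mol
  T = 344.9 K: K = (2.528, 0.904, 0.292), RR gives ψ = 0.443, H_out = 16.322 kJ/mol
  T = 337.2 K: K = (2.309, 0.761, 0.261), RR gives ψ = 0.267, H_out = 9.712 kJ/mol
  T = 333.4 K: K = (2.204, 0.697, 0.247), RR gives ψ = 0.178, H_out = 6.306 kJ/mol
  T = 331.5 K: K = (2.153, 0.666, 0.240), RR gives ψ = 0.133, H_out = 4.562 kJ/mol
Linear interpolation between T = 331.5 (H_out = 4.562) and T = 333.4 (H_out = 6.306) on hF = 5.294 gives T ≈ 332.3 K, at which ψ = 0.15.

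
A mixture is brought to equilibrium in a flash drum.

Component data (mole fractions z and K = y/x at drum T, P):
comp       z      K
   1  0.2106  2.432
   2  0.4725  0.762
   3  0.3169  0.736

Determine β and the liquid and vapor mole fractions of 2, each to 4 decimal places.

Material balance + equilibrium reduce to Σ zᵢ(Kᵢ−1)/(1+β(Kᵢ−1)) = 0.
Check two-phase: ΣzᵢKᵢ = 1.1055 > 1 and Σzᵢ/Kᵢ = 1.1372 > 1, so g(0) = 0.1055 > 0 and g(1) = -0.1372 < 0.
Newton–Raphson from β = 0.66:
  β = 0.6600: g = -0.07968, g' = -0.1842 → β = 0.2274
  β = 0.2274: g = 0.01960, g' = -0.3007 → β = 0.2926
  β = 0.2926: g = 0.00099, g' = -0.2713 → β = 0.2963
Converged at β = 0.2963.
Compositions from xᵢ = zᵢ/(1+β(Kᵢ−1)), yᵢ = Kᵢxᵢ:
  1: x = 0.1479, y = 0.3596
  2: x = 0.5083, y = 0.3874
  3: x = 0.3438, y = 0.2530

β = 0.2963, x_2 = 0.5083, y_2 = 0.3874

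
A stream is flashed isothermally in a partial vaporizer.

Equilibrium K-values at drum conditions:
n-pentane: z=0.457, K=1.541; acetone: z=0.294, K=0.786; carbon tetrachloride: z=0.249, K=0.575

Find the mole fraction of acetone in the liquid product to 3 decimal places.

x_acetone = 0.325

Newton iteration, β⁰ = 0.5:
  β = 0.500: g = -0.0102, g' = -0.172 → β = 0.441
  β = 0.441: g = -0.0000, g' = -0.172 → β = 0.440
Converged at β = 0.440.
Compositions from xᵢ = zᵢ/(1+β(Kᵢ−1)), yᵢ = Kᵢxᵢ:
  n-pentane: x = 0.369, y = 0.569
  acetone: x = 0.325, y = 0.255
  carbon tetrachloride: x = 0.306, y = 0.176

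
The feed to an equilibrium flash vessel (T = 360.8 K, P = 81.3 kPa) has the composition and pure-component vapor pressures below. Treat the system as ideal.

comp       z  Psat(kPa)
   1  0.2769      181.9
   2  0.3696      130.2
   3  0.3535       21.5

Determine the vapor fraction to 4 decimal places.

Raoult's law: Kᵢ = Pᵢˢᵃᵗ/P = Pᵢˢᵃᵗ/81.3.
  K_1 = 181.9/81.3 = 2.237392, K_2 = 130.2/81.3 = 1.601476, K_3 = 21.5/81.3 = 0.264453
Rachford–Rice: g(ψ) = Σ zᵢ(Kᵢ−1)/(1+ψ(Kᵢ−1)) = 0.
Feasibility: ΣzᵢKᵢ = 1.3049, Σzᵢ/Kᵢ = 1.6913 — both > 1, two phases present.
Newton–Raphson from ψ = 0.47:
  ψ = 0.4700: g = -0.00745, g' = -0.6975 → ψ = 0.4593
Converged at ψ = 0.4593.

ψ = 0.4593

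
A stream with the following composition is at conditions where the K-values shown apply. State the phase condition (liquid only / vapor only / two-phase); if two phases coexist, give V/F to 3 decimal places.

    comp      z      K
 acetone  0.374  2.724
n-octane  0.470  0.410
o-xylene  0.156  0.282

two-phase, V/F = 0.237

ΣzᵢKᵢ = 1.255; Σzᵢ/Kᵢ = 1.837.
Both exceed 1, so a two-phase solution exists.
Rachford–Rice: g(ψ) = Σ zᵢ(Kᵢ−1)/(1+ψ(Kᵢ−1)) = 0.
Newton iteration, ψ⁰ = 0.4:
  ψ = 0.400: g = -0.1385, g' = -0.828 → ψ = 0.233
  ψ = 0.233: g = 0.0042, g' = -0.902 → ψ = 0.237
Converged at ψ = 0.237.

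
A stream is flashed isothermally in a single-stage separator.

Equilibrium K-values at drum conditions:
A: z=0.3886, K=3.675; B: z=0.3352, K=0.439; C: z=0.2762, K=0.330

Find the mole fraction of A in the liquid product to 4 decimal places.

x_A = 0.1861

Let ψ = V/F and solve Σ zᵢ(Kᵢ−1)/(1+ψ(Kᵢ−1)) = 0.
g(0) = ΣzᵢKᵢ − 1 = 0.6664 and g(1) = 1 − Σzᵢ/Kᵢ = -0.7063, so a root lies in (0, 1).
Newton–Raphson from ψ = 0.45:
  ψ = 0.4500: g = -0.04478, g' = -1.0155 → ψ = 0.4059
  ψ = 0.4059: g = 0.00071, g' = -1.0500 → ψ = 0.4066
Converged at ψ = 0.4066.
Compositions from xᵢ = zᵢ/(1+ψ(Kᵢ−1)), yᵢ = Kᵢxᵢ:
  A: x = 0.1861, y = 0.6841
  B: x = 0.4342, y = 0.1906
  C: x = 0.3796, y = 0.1253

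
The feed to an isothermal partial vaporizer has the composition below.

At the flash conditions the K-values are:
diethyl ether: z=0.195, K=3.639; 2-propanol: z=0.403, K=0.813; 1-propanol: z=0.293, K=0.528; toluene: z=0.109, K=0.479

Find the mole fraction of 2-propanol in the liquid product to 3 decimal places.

Material balance + equilibrium reduce to Σ zᵢ(Kᵢ−1)/(1+V/F(Kᵢ−1)) = 0.
Feasibility: ΣzᵢKᵢ = 1.244, Σzᵢ/Kᵢ = 1.332 — both > 1, two phases present.
Iterate (Newton) starting at V/F = 0.55:
  V/F = 0.550: g = -0.1405, g' = -0.421 → V/F = 0.216
  V/F = 0.216: g = 0.0312, g' = -0.685 → V/F = 0.262
  V/F = 0.262: g = 0.0016, g' = -0.615 → V/F = 0.264
Converged at V/F = 0.264.
Compositions from xᵢ = zᵢ/(1+V/F(Kᵢ−1)), yᵢ = Kᵢxᵢ:
  diethyl ether: x = 0.115, y = 0.418
  2-propanol: x = 0.424, y = 0.345
  1-propanol: x = 0.335, y = 0.177
  toluene: x = 0.126, y = 0.061

x_2-propanol = 0.424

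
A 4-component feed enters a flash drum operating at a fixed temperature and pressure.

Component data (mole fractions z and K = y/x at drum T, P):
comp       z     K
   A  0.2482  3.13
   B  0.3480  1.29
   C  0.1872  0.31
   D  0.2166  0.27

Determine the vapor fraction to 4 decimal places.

ψ = 0.3656

Iterate (Newton) starting at ψ = 0.5:
  ψ = 0.5000: g = -0.10206, g' = -0.7804 → ψ = 0.3692
  ψ = 0.3692: g = -0.00270, g' = -0.7535 → ψ = 0.3656
Converged at ψ = 0.3656.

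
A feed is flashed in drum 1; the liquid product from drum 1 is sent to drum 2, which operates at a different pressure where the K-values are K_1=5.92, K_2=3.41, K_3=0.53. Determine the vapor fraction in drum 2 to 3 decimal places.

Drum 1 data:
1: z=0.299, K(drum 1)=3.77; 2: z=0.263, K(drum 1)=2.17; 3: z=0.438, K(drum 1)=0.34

Drum 1:
Let ψ₁ = V/F and solve Σ zᵢ(Kᵢ−1)/(1+ψ₁(Kᵢ−1)) = 0.
g(0) = ΣzᵢKᵢ − 1 = 0.847 and g(1) = 1 − Σzᵢ/Kᵢ = -0.489, so a root lies in (0, 1).
Iterate (Newton) starting at ψ₁ = 0.5:
  ψ₁ = 0.500: g = 0.1099, g' = -0.972 → ψ₁ = 0.613
  ψ₁ = 0.613: g = 0.0005, g' = -0.975 → ψ₁ = 0.614
Converged at ψ₁ = 0.614.
Drum-1 compositions:
  1: x = 0.111, y = 0.418
  2: x = 0.153, y = 0.332
  3: x = 0.736, y = 0.250
Drum-2 feed = drum-1 liquid: z₂ = (0.1107, 0.1531, 0.7362).
Drum 2:
Rachford–Rice: g(ψ₂) = Σ zᵢ(Kᵢ−1)/(1+ψ₂(Kᵢ−1)) = 0.
g(0) = ΣzᵢKᵢ − 1 = 0.568 and g(1) = 1 − Σzᵢ/Kᵢ = -0.453, so a root lies in (0, 1).
Newton iteration, ψ₂⁰ = 0.54:
  ψ₂ = 0.540: g = -0.1544, g' = -0.660 → ψ₂ = 0.306
  ψ₂ = 0.306: g = 0.0255, g' = -0.943 → ψ₂ = 0.333
  ψ₂ = 0.333: g = 0.0008, g' = -0.887 → ψ₂ = 0.334
Converged at ψ₂ = 0.334.
  1: x = 0.042, y = 0.248
  2: x = 0.085, y = 0.289
  3: x = 0.873, y = 0.463

V/F (drum 2) = 0.334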